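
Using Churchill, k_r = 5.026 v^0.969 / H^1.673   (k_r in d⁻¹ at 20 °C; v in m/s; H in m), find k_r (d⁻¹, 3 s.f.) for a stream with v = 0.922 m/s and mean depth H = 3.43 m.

k_r = 5.026 × 0.922^0.969 / 3.43^1.673 = 5.026 × 0.9243 / 7.862 = 0.5909 d⁻¹.

k_r ≈ 0.591 d⁻¹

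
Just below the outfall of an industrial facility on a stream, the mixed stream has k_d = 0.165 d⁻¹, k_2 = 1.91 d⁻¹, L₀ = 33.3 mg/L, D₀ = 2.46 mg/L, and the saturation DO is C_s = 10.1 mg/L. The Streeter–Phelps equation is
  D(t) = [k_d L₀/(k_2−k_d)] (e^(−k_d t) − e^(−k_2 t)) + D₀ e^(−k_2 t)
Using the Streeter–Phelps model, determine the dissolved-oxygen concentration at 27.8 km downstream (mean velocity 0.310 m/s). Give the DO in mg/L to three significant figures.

DO ≈ 7.54 mg/L

Travel time t = x/v = 27.8 km / (0.310 m/s) = 27800 m / 0.310 m/s = 89680 s = 1.038 d.
k_d L₀/(k_2−k_d) = 0.165×33.3/(1.91−0.165) = 5.494/1.745 = 3.149 mg/L.
e^(−k_d t) = e^(−0.165×1.038) = 0.8426; e^(−k_2 t) = e^(−1.91×1.038) = 0.1377.
D = 3.149 × (0.8426 − 0.1377) + 2.46 × 0.1377 = 2.219 + 0.3388 = 2.558 mg/L.
DO = C_s − D = 10.1 − 2.558 = 7.542 mg/L.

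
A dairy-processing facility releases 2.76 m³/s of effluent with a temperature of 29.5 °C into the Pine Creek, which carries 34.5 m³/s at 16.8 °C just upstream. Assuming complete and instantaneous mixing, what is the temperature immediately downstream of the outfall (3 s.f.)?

Flow-weighted mixing: C = (Q_r C_r + Q_w C_w)/(Q_r + Q_w)
= (34.5×16.8 + 2.76×29.5)/(34.5 + 2.76) = 661.0/37.26 = 17.74 °C.

17.7 °C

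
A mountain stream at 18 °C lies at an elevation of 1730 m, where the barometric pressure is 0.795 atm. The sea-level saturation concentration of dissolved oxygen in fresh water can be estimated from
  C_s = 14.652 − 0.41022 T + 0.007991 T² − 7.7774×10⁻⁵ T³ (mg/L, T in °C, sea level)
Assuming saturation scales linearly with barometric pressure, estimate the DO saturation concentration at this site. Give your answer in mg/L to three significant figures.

C_s ≈ 7.48 mg/L

At sea level: C_s = 14.652 − 0.41022×18 + 0.007991×18² − 7.7774×10⁻⁵×18³ = 9.404 mg/L.
Pressure correction: C_s' = 9.404 × 0.795 = 7.476 mg/L.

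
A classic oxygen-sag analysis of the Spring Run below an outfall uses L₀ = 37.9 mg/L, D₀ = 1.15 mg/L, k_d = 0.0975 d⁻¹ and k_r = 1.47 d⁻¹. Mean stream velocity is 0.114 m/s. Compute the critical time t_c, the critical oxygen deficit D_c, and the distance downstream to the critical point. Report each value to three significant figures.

At the critical point dD/dt = 0, so k_d L₀ e^(−k_d t) = k_r D. Substituting D(t) from the Streeter–Phelps equation and solving for t gives
t_c = ln[(k_r/k_d)(1 − D₀(k_r−k_d)/(k_d L₀))] / (k_r−k_d).
Here k_r−k_d = 1.373 d⁻¹ and 1 − D₀(k_r−k_d)/(k_d L₀) = 1 − 1.15×1.373/(0.0975×37.9) = 0.5729, so
t_c = ln(15.08 × 0.5729) / 1.373 = 2.156 / 1.373 = 1.571 d.
D_c = (k_d/k_r) L₀ e^(−k_d t_c) = (0.0975/1.47) × 37.9 × e^(−0.0975×1.571) = 0.06633 × 37.9 × 0.8580 = 2.157 mg/L.
x_c = v t_c = 0.114 m/s × 1.571 d × 86400 s/d = 15470 m ≈ 15.5 km.

t_c ≈ 1.57 d; D_c ≈ 2.16 mg/L; x_c ≈ 15.5 km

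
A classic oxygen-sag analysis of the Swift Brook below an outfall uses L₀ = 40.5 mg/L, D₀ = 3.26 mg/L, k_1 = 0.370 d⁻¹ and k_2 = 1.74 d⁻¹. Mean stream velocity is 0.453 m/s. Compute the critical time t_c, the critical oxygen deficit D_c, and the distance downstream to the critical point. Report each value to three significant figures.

t_c = [1/(k_2−k_1)] ln[(k_2/k_1)(1 − D₀(k_2−k_1)/(k_1 L₀))]
= [1/(1.74−0.370)] ln[(1.74/0.370)(1 − 3.26×1.370/(0.370×40.5))]
= (1/1.370) ln[4.703 × 0.7020] = 0.7299 × ln(3.301) = 0.7299 × 1.194 = 0.8717 d.
L(t_c) = L₀ e^(−k_1 t_c) = 40.5 × 0.7243 = 29.33 mg/L, and at the critical point k_2 D_c = k_1 L, so D_c = (0.370/1.74) × 29.33 = 6.238 mg/L.
x_c = v t_c = 0.453 m/s × 0.8717 d × 86400 s/d = 34120 m ≈ 34.1 km.

t_c ≈ 0.872 d; D_c ≈ 6.24 mg/L; x_c ≈ 34.1 km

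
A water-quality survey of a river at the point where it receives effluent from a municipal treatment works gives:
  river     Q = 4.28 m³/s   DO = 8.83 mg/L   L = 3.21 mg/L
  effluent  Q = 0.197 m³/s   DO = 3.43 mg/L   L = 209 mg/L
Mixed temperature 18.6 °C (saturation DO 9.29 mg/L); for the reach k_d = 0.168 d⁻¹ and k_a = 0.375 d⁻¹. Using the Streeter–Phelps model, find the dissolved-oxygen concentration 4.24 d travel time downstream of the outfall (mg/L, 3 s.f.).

Mixed DO = (4.28×8.83 + 0.197×3.43)/(4.28+0.197) = 38.47/4.477 = 8.592 mg/L.
Mixed L₀ = (4.28×3.21 + 0.197×209)/(4.477) = 54.91/4.477 = 12.27 mg/L.
Initial deficit D₀ = C_s − DO₀ = 9.29 − 8.592 = 0.6976 mg/L.
D(4.24) = [0.168×12.27/(0.375−0.168)](e^(−0.168×4.24) − e^(−0.375×4.24)) + 0.6976 e^(−0.375×4.24)
= 9.954 × (0.4905 − 0.2039) + 0.6976 × 0.2039 = 2.995 mg/L.
DO = 9.29 − 2.995 = 6.295 mg/L.

DO ≈ 6.29 mg/L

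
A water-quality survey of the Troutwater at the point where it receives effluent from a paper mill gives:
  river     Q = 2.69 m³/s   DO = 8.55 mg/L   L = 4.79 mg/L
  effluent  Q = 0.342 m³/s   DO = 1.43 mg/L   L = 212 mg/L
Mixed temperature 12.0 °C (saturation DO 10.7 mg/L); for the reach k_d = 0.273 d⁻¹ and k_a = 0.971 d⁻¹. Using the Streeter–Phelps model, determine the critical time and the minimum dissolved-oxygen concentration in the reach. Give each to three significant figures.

t_c ≈ 1.37 d; minimum DO ≈ 5.25 mg/L

Mixed DO = (2.69×8.55 + 0.342×1.43)/(2.69+0.342) = 23.49/3.032 = 7.747 mg/L.
Mixed L₀ = (2.69×4.79 + 0.342×212)/(3.032) = 85.39/3.032 = 28.16 mg/L.
Initial deficit D₀ = C_s − DO₀ = 10.7 − 7.747 = 2.953 mg/L.
t_c = (1/0.6980) ln[(0.971/0.273)(1 − 2.953×0.6980/(0.273×28.16))] = 1.433 × ln(2.603) = 1.371 d.
D_c = (0.273/0.971) × 28.16 × e^(−0.273×1.371) = 0.2812 × 28.16 × 0.6878 = 5.446 mg/L.
Minimum DO = 10.7 − 5.446 = 5.254 mg/L.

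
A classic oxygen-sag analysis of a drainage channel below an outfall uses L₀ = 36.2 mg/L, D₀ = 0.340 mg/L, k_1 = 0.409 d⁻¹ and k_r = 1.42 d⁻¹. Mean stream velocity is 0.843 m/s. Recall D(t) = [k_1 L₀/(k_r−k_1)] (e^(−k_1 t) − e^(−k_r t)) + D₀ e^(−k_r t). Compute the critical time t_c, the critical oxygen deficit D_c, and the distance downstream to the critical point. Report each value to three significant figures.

t_c ≈ 1.21 d; D_c ≈ 6.36 mg/L; x_c ≈ 88.0 km

With k_r/k_1 = 3.472 and 1 − D₀(k_r−k_1)/(k_1 L₀) = 0.9768,
t_c = ln(3.472 × 0.9768) / (1.42 − 0.409) = ln(3.391) / 1.011 = 1.221/1.011 = 1.208 d.
D_c = (k_1/k_r) L₀ e^(−k_1 t_c) = (0.409/1.42) × 36.2 × e^(−0.409×1.208) = 0.2880 × 36.2 × 0.6102 = 6.362 mg/L.
x_c = v t_c = 0.843 m/s × 1.208 d × 86400 s/d = 87980 m ≈ 88.0 km.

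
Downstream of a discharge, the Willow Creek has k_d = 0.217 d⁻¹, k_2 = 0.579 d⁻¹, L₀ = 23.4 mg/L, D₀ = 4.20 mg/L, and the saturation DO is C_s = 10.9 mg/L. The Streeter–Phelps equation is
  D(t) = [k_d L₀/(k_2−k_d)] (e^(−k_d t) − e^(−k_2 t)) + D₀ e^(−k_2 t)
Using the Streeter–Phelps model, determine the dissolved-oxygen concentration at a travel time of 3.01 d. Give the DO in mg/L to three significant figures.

DO ≈ 5.32 mg/L

k_d L₀/(k_2−k_d) = 0.217×23.4/(0.579−0.217) = 5.078/0.3620 = 14.03 mg/L.
e^(−k_d t) = e^(−0.217×3.010) = 0.5204; e^(−k_2 t) = e^(−0.579×3.010) = 0.1750.
D = 14.03 × (0.5204 − 0.1750) + 4.20 × 0.1750 = 4.844 + 0.7351 = 5.580 mg/L.
DO = C_s − D = 10.9 − 5.580 = 5.320 mg/L.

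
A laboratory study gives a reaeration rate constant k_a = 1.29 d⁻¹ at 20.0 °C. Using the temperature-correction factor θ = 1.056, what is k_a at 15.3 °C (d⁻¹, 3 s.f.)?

k_a ≈ 0.999 d⁻¹

k_a(T₂) = k_a(T₁) · θ^(T₂−T₁) = 1.29 × 1.056^(15.3−20.0)
= 1.29 × 1.056^-4.70 = 1.29 × 0.7741 = 0.9985 d⁻¹.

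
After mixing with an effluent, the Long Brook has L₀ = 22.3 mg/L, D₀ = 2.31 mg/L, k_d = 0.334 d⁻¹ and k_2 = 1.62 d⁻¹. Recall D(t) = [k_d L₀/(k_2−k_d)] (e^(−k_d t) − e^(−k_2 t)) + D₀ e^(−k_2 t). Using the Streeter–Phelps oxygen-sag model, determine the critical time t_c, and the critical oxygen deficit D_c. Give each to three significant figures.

t_c ≈ 0.832 d; D_c ≈ 3.48 mg/L

t_c = [1/(k_2−k_d)] ln[(k_2/k_d)(1 − D₀(k_2−k_d)/(k_d L₀))]
= [1/(1.62−0.334)] ln[(1.62/0.334)(1 − 2.31×1.286/(0.334×22.3))]
= (1/1.286) ln[4.850 × 0.6012] = 0.7776 × ln(2.916) = 0.7776 × 1.070 = 0.8321 d.
D_c = (k_d/k_2) L₀ e^(−k_d t_c) = (0.334/1.62) × 22.3 × e^(−0.334×0.8321) = 0.2062 × 22.3 × 0.7573 = 3.482 mg/L.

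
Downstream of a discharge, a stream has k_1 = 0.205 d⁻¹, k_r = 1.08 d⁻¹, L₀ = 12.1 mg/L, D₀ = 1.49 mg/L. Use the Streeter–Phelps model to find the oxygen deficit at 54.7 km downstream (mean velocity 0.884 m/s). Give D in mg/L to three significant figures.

Travel time t = x/v = 54.7 km / (0.884 m/s) = 54700 m / 0.884 m/s = 61880 s = 0.7162 d.
k_1 L₀/(k_r−k_1) = 0.205×12.1/(1.08−0.205) = 2.480/0.8750 = 2.835 mg/L.
e^(−k_1 t) = e^(−0.205×0.7162) = 0.8635; e^(−k_r t) = e^(−1.08×0.7162) = 0.4614.
D = 2.835 × (0.8635 − 0.4614) + 1.49 × 0.4614 = 1.140 + 0.6875 = 1.827 mg/L.

D ≈ 1.83 mg/L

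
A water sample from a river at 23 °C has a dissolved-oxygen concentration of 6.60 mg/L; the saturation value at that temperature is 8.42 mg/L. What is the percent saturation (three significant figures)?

% saturation = C/C_s × 100 = 6.60/8.42 × 100 = 78.4 %.

78.4 % saturation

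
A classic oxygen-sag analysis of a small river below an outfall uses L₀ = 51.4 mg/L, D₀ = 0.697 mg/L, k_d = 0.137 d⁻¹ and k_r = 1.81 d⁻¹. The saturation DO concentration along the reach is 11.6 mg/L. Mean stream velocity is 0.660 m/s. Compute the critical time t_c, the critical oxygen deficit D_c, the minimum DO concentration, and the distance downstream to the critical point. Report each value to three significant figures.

At the critical point dD/dt = 0, so k_d L₀ e^(−k_d t) = k_r D. Substituting D(t) from the Streeter–Phelps equation and solving for t gives
t_c = ln[(k_r/k_d)(1 − D₀(k_r−k_d)/(k_d L₀))] / (k_r−k_d).
Here k_r−k_d = 1.673 d⁻¹ and 1 − D₀(k_r−k_d)/(k_d L₀) = 1 − 0.697×1.673/(0.137×51.4) = 0.8344, so
t_c = ln(13.21 × 0.8344) / 1.673 = 2.400 / 1.673 = 1.435 d.
D_c = (k_d/k_r) L₀ e^(−k_d t_c) = (0.137/1.81) × 51.4 × e^(−0.137×1.435) = 0.07569 × 51.4 × 0.8216 = 3.196 mg/L.
Minimum DO = C_s − D_c = 11.6 − 3.196 = 8.404 mg/L.
x_c = v t_c = 0.660 m/s × 1.435 d × 86400 s/d = 81810 m ≈ 81.8 km.

t_c ≈ 1.43 d; D_c ≈ 3.20 mg/L; min DO ≈ 8.40 mg/L; x_c ≈ 81.8 km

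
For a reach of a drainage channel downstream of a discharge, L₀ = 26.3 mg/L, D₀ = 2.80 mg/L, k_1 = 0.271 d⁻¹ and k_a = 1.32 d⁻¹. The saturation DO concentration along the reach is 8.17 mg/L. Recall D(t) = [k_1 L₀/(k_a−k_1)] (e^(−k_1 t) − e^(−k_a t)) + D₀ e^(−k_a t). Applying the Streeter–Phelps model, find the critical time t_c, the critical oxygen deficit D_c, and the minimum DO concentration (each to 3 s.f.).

At the critical point dD/dt = 0, so k_1 L₀ e^(−k_1 t) = k_a D. Substituting D(t) from the Streeter–Phelps equation and solving for t gives
t_c = ln[(k_a/k_1)(1 − D₀(k_a−k_1)/(k_1 L₀))] / (k_a−k_1).
Here k_a−k_1 = 1.049 d⁻¹ and 1 − D₀(k_a−k_1)/(k_1 L₀) = 1 − 2.80×1.049/(0.271×26.3) = 0.5879, so
t_c = ln(4.871 × 0.5879) / 1.049 = 1.052 / 1.049 = 1.003 d.
L(t_c) = L₀ e^(−k_1 t_c) = 26.3 × 0.7620 = 20.04 mg/L, and at the critical point k_a D_c = k_1 L, so D_c = (0.271/1.32) × 20.04 = 4.114 mg/L.
Minimum DO = C_s − D_c = 8.17 − 4.114 = 4.056 mg/L.

t_c ≈ 1.00 d; D_c ≈ 4.11 mg/L; min DO ≈ 4.06 mg/L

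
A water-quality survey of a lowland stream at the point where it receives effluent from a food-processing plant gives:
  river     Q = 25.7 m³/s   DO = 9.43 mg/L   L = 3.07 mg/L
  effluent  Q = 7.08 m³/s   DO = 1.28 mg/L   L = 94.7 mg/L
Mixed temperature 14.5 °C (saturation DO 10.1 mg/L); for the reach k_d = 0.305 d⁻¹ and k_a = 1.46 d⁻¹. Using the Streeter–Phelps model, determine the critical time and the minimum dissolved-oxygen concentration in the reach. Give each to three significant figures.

Mixed DO = (25.7×9.43 + 7.08×1.28)/(25.7+7.08) = 251.4/32.78 = 7.670 mg/L.
Mixed L₀ = (25.7×3.07 + 7.08×94.7)/(32.78) = 749.4/32.78 = 22.86 mg/L.
Initial deficit D₀ = C_s − DO₀ = 10.1 − 7.670 = 2.430 mg/L.
t_c = (1/1.155) ln[(1.46/0.305)(1 − 2.430×1.155/(0.305×22.86))] = 0.8658 × ln(2.860) = 0.9097 d.
D_c = (0.305/1.46) × 22.86 × e^(−0.305×0.9097) = 0.2089 × 22.86 × 0.7577 = 3.619 mg/L.
Minimum DO = 10.1 − 3.619 = 6.481 mg/L.

t_c ≈ 0.910 d; minimum DO ≈ 6.48 mg/L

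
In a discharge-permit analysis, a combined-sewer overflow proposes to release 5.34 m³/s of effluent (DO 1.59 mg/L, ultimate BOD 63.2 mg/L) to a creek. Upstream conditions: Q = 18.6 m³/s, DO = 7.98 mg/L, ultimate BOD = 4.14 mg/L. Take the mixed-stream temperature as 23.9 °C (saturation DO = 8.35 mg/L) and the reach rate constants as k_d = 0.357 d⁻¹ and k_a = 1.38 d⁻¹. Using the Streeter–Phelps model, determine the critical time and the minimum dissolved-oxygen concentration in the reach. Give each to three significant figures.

t_c ≈ 0.977 d; minimum DO ≈ 5.19 mg/L

Mixed DO = (18.6×7.98 + 5.34×1.59)/(18.6+5.34) = 156.9/23.94 = 6.555 mg/L.
Mixed L₀ = (18.6×4.14 + 5.34×63.2)/(23.94) = 414.5/23.94 = 17.31 mg/L.
Initial deficit D₀ = C_s − DO₀ = 8.35 − 6.555 = 1.795 mg/L.
t_c = (1/1.023) ln[(1.38/0.357)(1 − 1.795×1.023/(0.357×17.31))] = 0.9775 × ln(2.717) = 0.9770 d.
D_c = (0.357/1.38) × 17.31 × e^(−0.357×0.9770) = 0.2587 × 17.31 × 0.7055 = 3.160 mg/L.
Minimum DO = 8.35 − 3.160 = 5.190 mg/L.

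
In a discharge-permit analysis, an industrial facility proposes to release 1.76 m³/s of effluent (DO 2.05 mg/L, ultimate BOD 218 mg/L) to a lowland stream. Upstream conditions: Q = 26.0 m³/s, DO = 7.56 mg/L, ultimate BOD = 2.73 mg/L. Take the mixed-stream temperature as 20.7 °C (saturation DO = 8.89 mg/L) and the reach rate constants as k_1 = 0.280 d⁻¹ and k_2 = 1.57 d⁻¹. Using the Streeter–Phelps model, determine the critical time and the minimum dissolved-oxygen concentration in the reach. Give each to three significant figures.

Mixed DO = (26.0×7.56 + 1.76×2.05)/(26.0+1.76) = 200.2/27.76 = 7.211 mg/L.
Mixed L₀ = (26.0×2.73 + 1.76×218)/(27.76) = 454.7/27.76 = 16.38 mg/L.
Initial deficit D₀ = C_s − DO₀ = 8.89 − 7.211 = 1.679 mg/L.
t_c = (1/1.290) ln[(1.57/0.280)(1 − 1.679×1.290/(0.280×16.38))] = 0.7752 × ln(2.958) = 0.8408 d.
D_c = (0.280/1.57) × 16.38 × e^(−0.280×0.8408) = 0.1783 × 16.38 × 0.7902 = 2.308 mg/L.
Minimum DO = 8.89 − 2.308 = 6.582 mg/L.

t_c ≈ 0.841 d; minimum DO ≈ 6.58 mg/L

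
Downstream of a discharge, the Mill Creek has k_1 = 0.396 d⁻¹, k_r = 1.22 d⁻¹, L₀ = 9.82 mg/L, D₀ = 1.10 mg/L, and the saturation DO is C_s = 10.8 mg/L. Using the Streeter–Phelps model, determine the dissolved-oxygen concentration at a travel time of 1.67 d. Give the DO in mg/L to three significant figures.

DO ≈ 8.84 mg/L

k_1 L₀/(k_r−k_1) = 0.396×9.82/(1.22−0.396) = 3.889/0.8240 = 4.719 mg/L.
e^(−k_1 t) = e^(−0.396×1.670) = 0.5162; e^(−k_r t) = e^(−1.22×1.670) = 0.1304.
D = 4.719 × (0.5162 − 0.1304) + 1.10 × 0.1304 = 1.821 + 0.1434 = 1.964 mg/L.
DO = C_s − D = 10.8 − 1.964 = 8.836 mg/L.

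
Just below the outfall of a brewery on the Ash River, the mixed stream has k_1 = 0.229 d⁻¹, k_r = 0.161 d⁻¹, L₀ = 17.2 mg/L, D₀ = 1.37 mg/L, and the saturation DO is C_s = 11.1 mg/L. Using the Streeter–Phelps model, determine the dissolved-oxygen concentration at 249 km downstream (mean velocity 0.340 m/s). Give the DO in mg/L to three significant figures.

Travel time t = x/v = 249 km / (0.340 m/s) = 249000 m / 0.340 m/s = 732400 s = 8.476 d.
k_1 L₀/(k_r−k_1) = 0.229×17.2/(0.161−0.229) = 3.939/-0.06800 = -57.92 mg/L.
e^(−k_1 t) = e^(−0.229×8.476) = 0.1435; e^(−k_r t) = e^(−0.161×8.476) = 0.2555.
D = -57.92 × (0.1435 − 0.2555) + 1.37 × 0.2555 = 6.482 + 0.3500 = 6.832 mg/L.
DO = C_s − D = 11.1 − 6.832 = 4.268 mg/L.

DO ≈ 4.27 mg/L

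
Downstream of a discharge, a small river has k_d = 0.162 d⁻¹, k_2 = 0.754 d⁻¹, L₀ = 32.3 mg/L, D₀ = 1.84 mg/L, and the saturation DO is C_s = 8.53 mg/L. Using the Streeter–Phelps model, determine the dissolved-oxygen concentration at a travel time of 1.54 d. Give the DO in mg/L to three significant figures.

DO ≈ 3.83 mg/L

k_d L₀/(k_2−k_d) = 0.162×32.3/(0.754−0.162) = 5.233/0.5920 = 8.839 mg/L.
e^(−k_d t) = e^(−0.162×1.540) = 0.7792; e^(−k_2 t) = e^(−0.754×1.540) = 0.3131.
D = 8.839 × (0.7792 − 0.3131) + 1.84 × 0.3131 = 4.120 + 0.5761 = 4.696 mg/L.
DO = C_s − D = 8.53 − 4.696 = 3.834 mg/L.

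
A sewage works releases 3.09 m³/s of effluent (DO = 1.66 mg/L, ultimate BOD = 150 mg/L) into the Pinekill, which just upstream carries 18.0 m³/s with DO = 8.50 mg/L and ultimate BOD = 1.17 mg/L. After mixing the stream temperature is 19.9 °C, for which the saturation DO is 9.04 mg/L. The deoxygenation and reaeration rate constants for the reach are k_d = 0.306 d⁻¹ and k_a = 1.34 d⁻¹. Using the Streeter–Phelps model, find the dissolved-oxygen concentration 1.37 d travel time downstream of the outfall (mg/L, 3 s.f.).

Mixed DO = (18.0×8.50 + 3.09×1.66)/(18.0+3.09) = 158.1/21.09 = 7.498 mg/L.
Mixed L₀ = (18.0×1.17 + 3.09×150)/(21.09) = 484.6/21.09 = 22.98 mg/L.
Initial deficit D₀ = C_s − DO₀ = 9.04 − 7.498 = 1.542 mg/L.
D(1.37) = [0.306×22.98/(1.34−0.306)](e^(−0.306×1.37) − e^(−1.34×1.37)) + 1.542 e^(−1.34×1.37)
= 6.799 × (0.6576 − 0.1595) + 1.542 × 0.1595 = 3.633 mg/L.
DO = 9.04 − 3.633 = 5.407 mg/L.

DO ≈ 5.41 mg/L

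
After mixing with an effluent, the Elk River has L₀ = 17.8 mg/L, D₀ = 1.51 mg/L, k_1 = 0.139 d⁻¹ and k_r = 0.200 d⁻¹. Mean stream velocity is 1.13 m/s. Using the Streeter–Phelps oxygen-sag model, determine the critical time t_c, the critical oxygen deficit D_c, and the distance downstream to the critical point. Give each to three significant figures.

t_c ≈ 5.34 d; D_c ≈ 5.89 mg/L; x_c ≈ 522 km

t_c = [1/(k_r−k_1)] ln[(k_r/k_1)(1 − D₀(k_r−k_1)/(k_1 L₀))]
= [1/(0.200−0.139)] ln[(0.200/0.139)(1 − 1.51×0.06100/(0.139×17.8))]
= (1/0.06100) ln[1.439 × 0.9628] = 16.39 × ln(1.385) = 16.39 × 0.3259 = 5.343 d.
L(t_c) = L₀ e^(−k_1 t_c) = 17.8 × 0.4759 = 8.470 mg/L, and at the critical point k_r D_c = k_1 L, so D_c = (0.139/0.200) × 8.470 = 5.887 mg/L.
x_c = v t_c = 1.13 m/s × 5.343 d × 86400 s/d = 521600 m ≈ 522 km.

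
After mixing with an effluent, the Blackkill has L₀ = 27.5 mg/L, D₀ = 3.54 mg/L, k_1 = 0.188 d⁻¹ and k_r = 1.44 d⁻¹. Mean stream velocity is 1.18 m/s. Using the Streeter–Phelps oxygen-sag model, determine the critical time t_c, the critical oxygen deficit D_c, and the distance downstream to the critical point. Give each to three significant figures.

t_c ≈ 0.0712 d; D_c ≈ 3.54 mg/L; x_c ≈ 7.26 km

With k_r/k_1 = 7.660 and 1 − D₀(k_r−k_1)/(k_1 L₀) = 0.1427,
t_c = ln(7.660 × 0.1427) / (1.44 − 0.188) = ln(1.093) / 1.252 = 0.08916/1.252 = 0.07122 d.
L(t_c) = L₀ e^(−k_1 t_c) = 27.5 × 0.9867 = 27.13 mg/L, and at the critical point k_r D_c = k_1 L, so D_c = (0.188/1.44) × 27.13 = 3.543 mg/L.
x_c = v t_c = 1.18 m/s × 0.07122 d × 86400 s/d = 7261 m ≈ 7.26 km.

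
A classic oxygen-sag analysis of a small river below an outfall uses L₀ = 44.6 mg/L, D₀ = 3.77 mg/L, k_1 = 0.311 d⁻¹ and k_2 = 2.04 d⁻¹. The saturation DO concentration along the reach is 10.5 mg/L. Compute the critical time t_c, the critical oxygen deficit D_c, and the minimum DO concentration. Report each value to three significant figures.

At the critical point dD/dt = 0, so k_1 L₀ e^(−k_1 t) = k_2 D. Substituting D(t) from the Streeter–Phelps equation and solving for t gives
t_c = ln[(k_2/k_1)(1 − D₀(k_2−k_1)/(k_1 L₀))] / (k_2−k_1).
Here k_2−k_1 = 1.729 d⁻¹ and 1 − D₀(k_2−k_1)/(k_1 L₀) = 1 − 3.77×1.729/(0.311×44.6) = 0.5301, so
t_c = ln(6.559 × 0.5301) / 1.729 = 1.246 / 1.729 = 0.7207 d.
D_c = (k_1/k_2) L₀ e^(−k_1 t_c) = (0.311/2.04) × 44.6 × e^(−0.311×0.7207) = 0.1525 × 44.6 × 0.7992 = 5.434 mg/L.
Minimum DO = C_s − D_c = 10.5 − 5.434 = 5.066 mg/L.

t_c ≈ 0.721 d; D_c ≈ 5.43 mg/L; min DO ≈ 5.07 mg/L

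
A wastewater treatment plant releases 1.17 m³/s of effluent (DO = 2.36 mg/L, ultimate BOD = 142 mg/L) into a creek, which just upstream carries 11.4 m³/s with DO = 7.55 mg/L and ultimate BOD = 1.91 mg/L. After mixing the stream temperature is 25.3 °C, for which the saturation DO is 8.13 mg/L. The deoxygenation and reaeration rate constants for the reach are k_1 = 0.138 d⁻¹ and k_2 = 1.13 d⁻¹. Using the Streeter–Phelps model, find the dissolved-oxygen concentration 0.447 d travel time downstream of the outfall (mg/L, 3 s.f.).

Mixed DO = (11.4×7.55 + 1.17×2.36)/(11.4+1.17) = 88.83/12.57 = 7.067 mg/L.
Mixed L₀ = (11.4×1.91 + 1.17×142)/(12.57) = 187.9/12.57 = 14.95 mg/L.
Initial deficit D₀ = C_s − DO₀ = 8.13 − 7.067 = 1.063 mg/L.
D(0.447) = [0.138×14.95/(1.13−0.138)](e^(−0.138×0.447) − e^(−1.13×0.447)) + 1.063 e^(−1.13×0.447)
= 2.080 × (0.9402 − 0.6034) + 1.063 × 0.6034 = 1.342 mg/L.
DO = 8.13 − 1.342 = 6.788 mg/L.

DO ≈ 6.79 mg/L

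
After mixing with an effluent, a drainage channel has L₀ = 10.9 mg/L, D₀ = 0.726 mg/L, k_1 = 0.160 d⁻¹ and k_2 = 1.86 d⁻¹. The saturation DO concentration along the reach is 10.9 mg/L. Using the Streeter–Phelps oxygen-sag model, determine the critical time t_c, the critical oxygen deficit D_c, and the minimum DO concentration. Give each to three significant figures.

With k_2/k_1 = 11.62 and 1 − D₀(k_2−k_1)/(k_1 L₀) = 0.2923,
t_c = ln(11.62 × 0.2923) / (1.86 − 0.160) = ln(3.398) / 1.700 = 1.223/1.700 = 0.7196 d.
D_c = (k_1/k_2) L₀ e^(−k_1 t_c) = (0.160/1.86) × 10.9 × e^(−0.160×0.7196) = 0.08602 × 10.9 × 0.8913 = 0.8357 mg/L.
Minimum DO = C_s − D_c = 10.9 − 0.8357 = 10.06 mg/L.

t_c ≈ 0.720 d; D_c ≈ 0.836 mg/L; min DO ≈ 10.1 mg/L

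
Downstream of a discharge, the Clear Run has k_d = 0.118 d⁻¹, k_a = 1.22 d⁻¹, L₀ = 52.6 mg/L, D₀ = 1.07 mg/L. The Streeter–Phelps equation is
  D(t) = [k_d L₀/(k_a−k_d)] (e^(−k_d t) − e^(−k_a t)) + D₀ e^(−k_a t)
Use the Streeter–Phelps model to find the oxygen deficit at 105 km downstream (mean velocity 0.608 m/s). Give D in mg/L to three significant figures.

Travel time t = x/v = 105 km / (0.608 m/s) = 105000 m / 0.608 m/s = 172700 s = 1.999 d.
k_d L₀/(k_a−k_d) = 0.118×52.6/(1.22−0.118) = 6.207/1.102 = 5.632 mg/L.
e^(−k_d t) = e^(−0.118×1.999) = 0.7899; e^(−k_a t) = e^(−1.22×1.999) = 0.08729.
D = 5.632 × (0.7899 − 0.08729) + 1.07 × 0.08729 = 3.957 + 0.09340 = 4.051 mg/L.

D ≈ 4.05 mg/L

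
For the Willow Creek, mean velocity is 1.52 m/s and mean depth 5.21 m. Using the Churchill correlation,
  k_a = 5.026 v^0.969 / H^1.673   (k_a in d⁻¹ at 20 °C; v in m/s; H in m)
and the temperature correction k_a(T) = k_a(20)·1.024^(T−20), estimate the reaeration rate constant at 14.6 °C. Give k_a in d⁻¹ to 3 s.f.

k_a(20) = 5.026 × 1.52^0.969 / 5.21^1.673 = 5.026 × 1.500 / 15.82 = 0.4766 d⁻¹.
k_a(14.6) = 0.4766 × 1.024^(14.6−20) = 0.4766 × 0.8798 = 0.4193 d⁻¹.

k_a ≈ 0.419 d⁻¹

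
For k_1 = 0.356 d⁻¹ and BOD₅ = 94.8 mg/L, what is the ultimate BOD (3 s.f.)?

L₀ ≈ 114 mg/L

BOD₅ = L₀(1 − e^(−5k_1)) ⇒ L₀ = BOD₅ / (1 − e^(−5×0.356))
= 94.8 / (1 − 0.1686) = 94.8 / 0.8314 = 114.0 mg/L.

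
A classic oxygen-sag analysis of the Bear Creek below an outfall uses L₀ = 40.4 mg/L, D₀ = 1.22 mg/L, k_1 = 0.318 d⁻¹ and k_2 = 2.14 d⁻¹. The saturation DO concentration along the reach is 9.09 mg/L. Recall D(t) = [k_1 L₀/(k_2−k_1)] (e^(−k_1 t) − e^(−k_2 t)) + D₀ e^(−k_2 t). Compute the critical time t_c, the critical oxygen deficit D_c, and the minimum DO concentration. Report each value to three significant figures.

At the critical point dD/dt = 0, so k_1 L₀ e^(−k_1 t) = k_2 D. Substituting D(t) from the Streeter–Phelps equation and solving for t gives
t_c = ln[(k_2/k_1)(1 − D₀(k_2−k_1)/(k_1 L₀))] / (k_2−k_1).
Here k_2−k_1 = 1.822 d⁻¹ and 1 − D₀(k_2−k_1)/(k_1 L₀) = 1 − 1.22×1.822/(0.318×40.4) = 0.8270, so
t_c = ln(6.730 × 0.8270) / 1.822 = 1.717 / 1.822 = 0.9421 d.
L(t_c) = L₀ e^(−k_1 t_c) = 40.4 × 0.7411 = 29.94 mg/L, and at the critical point k_2 D_c = k_1 L, so D_c = (0.318/2.14) × 29.94 = 4.449 mg/L.
Minimum DO = C_s − D_c = 9.09 − 4.449 = 4.641 mg/L.

t_c ≈ 0.942 d; D_c ≈ 4.45 mg/L; min DO ≈ 4.64 mg/L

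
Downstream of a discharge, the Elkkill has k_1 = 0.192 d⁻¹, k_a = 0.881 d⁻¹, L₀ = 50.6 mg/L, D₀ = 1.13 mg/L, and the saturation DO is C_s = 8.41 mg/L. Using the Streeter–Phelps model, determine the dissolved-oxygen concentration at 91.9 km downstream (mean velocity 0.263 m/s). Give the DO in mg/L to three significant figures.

Travel time t = x/v = 91.9 km / (0.263 m/s) = 91900 m / 0.263 m/s = 349400 s = 4.044 d.
k_1 L₀/(k_a−k_1) = 0.192×50.6/(0.881−0.192) = 9.715/0.6890 = 14.10 mg/L.
e^(−k_1 t) = e^(−0.192×4.044) = 0.4600; e^(−k_a t) = e^(−0.881×4.044) = 0.02835.
D = 14.10 × (0.4600 − 0.02835) + 1.13 × 0.02835 = 6.087 + 0.03204 = 6.119 mg/L.
DO = C_s − D = 8.41 − 6.119 = 2.291 mg/L.

DO ≈ 2.29 mg/L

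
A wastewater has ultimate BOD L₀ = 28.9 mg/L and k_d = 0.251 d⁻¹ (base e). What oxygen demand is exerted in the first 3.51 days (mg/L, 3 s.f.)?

y ≈ 16.9 mg/L

y_t = L₀(1 − e^(−k_d t)) = 28.9 × (1 − e^(−0.251×3.51))
= 28.9 × (1 − 0.4144) = 28.9 × 0.5856 = 16.92 mg/L.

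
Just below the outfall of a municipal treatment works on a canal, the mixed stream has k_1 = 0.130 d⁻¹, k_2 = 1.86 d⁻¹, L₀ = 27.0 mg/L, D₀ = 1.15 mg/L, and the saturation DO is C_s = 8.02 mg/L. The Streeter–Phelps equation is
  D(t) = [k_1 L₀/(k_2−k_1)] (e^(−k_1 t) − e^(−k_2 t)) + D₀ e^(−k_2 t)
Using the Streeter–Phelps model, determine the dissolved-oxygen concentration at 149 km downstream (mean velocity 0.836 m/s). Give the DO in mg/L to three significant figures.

Travel time t = x/v = 149 km / (0.836 m/s) = 149000 m / 0.836 m/s = 178200 s = 2.063 d.
k_1 L₀/(k_2−k_1) = 0.130×27.0/(1.86−0.130) = 3.510/1.730 = 2.029 mg/L.
e^(−k_1 t) = e^(−0.130×2.063) = 0.7648; e^(−k_2 t) = e^(−1.86×2.063) = 0.02156.
D = 2.029 × (0.7648 − 0.02156) + 1.15 × 0.02156 = 1.508 + 0.02479 = 1.533 mg/L.
DO = C_s − D = 8.02 − 1.533 = 6.487 mg/L.

DO ≈ 6.49 mg/L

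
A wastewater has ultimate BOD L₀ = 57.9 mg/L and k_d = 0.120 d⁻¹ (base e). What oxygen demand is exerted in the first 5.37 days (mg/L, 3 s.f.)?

y_t = L₀(1 − e^(−k_d t)) = 57.9 × (1 − e^(−0.120×5.37))
= 57.9 × (1 − 0.5250) = 57.9 × 0.4750 = 27.50 mg/L.

y ≈ 27.5 mg/L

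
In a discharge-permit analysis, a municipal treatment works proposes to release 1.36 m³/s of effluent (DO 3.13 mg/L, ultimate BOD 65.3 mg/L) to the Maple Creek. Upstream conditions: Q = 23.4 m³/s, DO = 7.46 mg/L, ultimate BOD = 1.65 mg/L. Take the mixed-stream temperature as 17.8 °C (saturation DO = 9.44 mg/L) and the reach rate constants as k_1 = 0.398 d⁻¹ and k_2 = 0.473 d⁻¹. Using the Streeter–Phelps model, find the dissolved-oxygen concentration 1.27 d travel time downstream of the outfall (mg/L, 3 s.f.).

Mixed DO = (23.4×7.46 + 1.36×3.13)/(23.4+1.36) = 178.8/24.76 = 7.222 mg/L.
Mixed L₀ = (23.4×1.65 + 1.36×65.3)/(24.76) = 127.4/24.76 = 5.146 mg/L.
Initial deficit D₀ = C_s − DO₀ = 9.44 − 7.222 = 2.218 mg/L.
D(1.27) = [0.398×5.146/(0.473−0.398)](e^(−0.398×1.27) − e^(−0.473×1.27)) + 2.218 e^(−0.473×1.27)
= 27.31 × (0.6032 − 0.5484) + 2.218 × 0.5484 = 2.713 mg/L.
DO = 9.44 − 2.713 = 6.727 mg/L.

DO ≈ 6.73 mg/L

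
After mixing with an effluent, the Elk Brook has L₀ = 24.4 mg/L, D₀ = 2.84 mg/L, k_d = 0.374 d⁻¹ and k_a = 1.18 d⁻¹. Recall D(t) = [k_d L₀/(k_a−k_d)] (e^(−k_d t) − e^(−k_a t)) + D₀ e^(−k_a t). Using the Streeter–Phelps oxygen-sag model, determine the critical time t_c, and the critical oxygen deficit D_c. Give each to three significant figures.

With k_a/k_d = 3.155 and 1 − D₀(k_a−k_d)/(k_d L₀) = 0.7492,
t_c = ln(3.155 × 0.7492) / (1.18 − 0.374) = ln(2.364) / 0.8060 = 0.8602/0.8060 = 1.067 d.
L(t_c) = L₀ e^(−k_d t_c) = 24.4 × 0.6709 = 16.37 mg/L, and at the critical point k_a D_c = k_d L, so D_c = (0.374/1.18) × 16.37 = 5.188 mg/L.

t_c ≈ 1.07 d; D_c ≈ 5.19 mg/L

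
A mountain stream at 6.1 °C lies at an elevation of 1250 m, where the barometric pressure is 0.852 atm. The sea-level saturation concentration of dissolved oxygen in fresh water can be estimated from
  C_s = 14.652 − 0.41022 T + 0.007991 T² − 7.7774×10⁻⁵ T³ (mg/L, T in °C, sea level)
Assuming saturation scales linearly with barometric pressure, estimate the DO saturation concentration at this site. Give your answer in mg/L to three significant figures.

At sea level: C_s = 14.652 − 0.41022×6.1 + 0.007991×6.1² − 7.7774×10⁻⁵×6.1³ = 12.43 mg/L.
Pressure correction: C_s' = 12.43 × 0.852 = 10.59 mg/L.

C_s ≈ 10.6 mg/L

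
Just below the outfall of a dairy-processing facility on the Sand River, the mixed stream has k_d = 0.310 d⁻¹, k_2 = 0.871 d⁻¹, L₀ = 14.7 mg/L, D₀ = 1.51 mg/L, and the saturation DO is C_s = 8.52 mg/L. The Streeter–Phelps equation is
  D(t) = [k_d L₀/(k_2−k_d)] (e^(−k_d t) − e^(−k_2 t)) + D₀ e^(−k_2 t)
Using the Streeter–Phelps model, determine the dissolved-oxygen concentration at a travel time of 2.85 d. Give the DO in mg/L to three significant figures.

DO ≈ 5.71 mg/L

k_d L₀/(k_2−k_d) = 0.310×14.7/(0.871−0.310) = 4.557/0.5610 = 8.123 mg/L.
e^(−k_d t) = e^(−0.310×2.850) = 0.4133; e^(−k_2 t) = e^(−0.871×2.850) = 0.08355.
D = 8.123 × (0.4133 − 0.08355) + 1.51 × 0.08355 = 2.679 + 0.1262 = 2.805 mg/L.
DO = C_s − D = 8.52 − 2.805 = 5.715 mg/L.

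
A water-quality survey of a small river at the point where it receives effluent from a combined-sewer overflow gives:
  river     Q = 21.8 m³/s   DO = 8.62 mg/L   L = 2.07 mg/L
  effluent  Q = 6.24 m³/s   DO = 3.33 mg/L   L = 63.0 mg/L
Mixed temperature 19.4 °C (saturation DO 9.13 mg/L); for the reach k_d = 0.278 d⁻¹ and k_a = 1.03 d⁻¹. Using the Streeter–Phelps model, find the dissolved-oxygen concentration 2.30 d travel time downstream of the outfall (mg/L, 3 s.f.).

Mixed DO = (21.8×8.62 + 6.24×3.33)/(21.8+6.24) = 208.7/28.04 = 7.443 mg/L.
Mixed L₀ = (21.8×2.07 + 6.24×63.0)/(28.04) = 438.2/28.04 = 15.63 mg/L.
Initial deficit D₀ = C_s − DO₀ = 9.13 − 7.443 = 1.687 mg/L.
D(2.30) = [0.278×15.63/(1.03−0.278)](e^(−0.278×2.30) − e^(−1.03×2.30)) + 1.687 e^(−1.03×2.30)
= 5.778 × (0.5276 − 0.09357) + 1.687 × 0.09357 = 2.666 mg/L.
DO = 9.13 − 2.666 = 6.464 mg/L.

DO ≈ 6.46 mg/L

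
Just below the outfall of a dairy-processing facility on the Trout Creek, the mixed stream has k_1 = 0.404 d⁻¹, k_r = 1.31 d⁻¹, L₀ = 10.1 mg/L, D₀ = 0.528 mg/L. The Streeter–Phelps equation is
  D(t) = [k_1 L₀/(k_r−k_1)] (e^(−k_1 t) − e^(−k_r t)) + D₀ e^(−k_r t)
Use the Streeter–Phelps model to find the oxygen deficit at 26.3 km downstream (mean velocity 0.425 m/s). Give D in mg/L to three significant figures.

D ≈ 1.82 mg/L

Travel time t = x/v = 26.3 km / (0.425 m/s) = 26300 m / 0.425 m/s = 61880 s = 0.7162 d.
k_1 L₀/(k_r−k_1) = 0.404×10.1/(1.31−0.404) = 4.080/0.9060 = 4.504 mg/L.
e^(−k_1 t) = e^(−0.404×0.7162) = 0.7487; e^(−k_r t) = e^(−1.31×0.7162) = 0.3913.
D = 4.504 × (0.7487 − 0.3913) + 0.528 × 0.3913 = 1.610 + 0.2066 = 1.816 mg/L.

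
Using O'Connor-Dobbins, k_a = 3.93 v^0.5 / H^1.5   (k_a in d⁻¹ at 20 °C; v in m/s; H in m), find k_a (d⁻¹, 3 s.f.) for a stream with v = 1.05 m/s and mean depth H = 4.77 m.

k_a ≈ 0.387 d⁻¹

k_a = 3.93 × 1.05^0.5 / 4.77^1.5 = 3.93 × 1.025 / 10.42 = 0.3866 d⁻¹.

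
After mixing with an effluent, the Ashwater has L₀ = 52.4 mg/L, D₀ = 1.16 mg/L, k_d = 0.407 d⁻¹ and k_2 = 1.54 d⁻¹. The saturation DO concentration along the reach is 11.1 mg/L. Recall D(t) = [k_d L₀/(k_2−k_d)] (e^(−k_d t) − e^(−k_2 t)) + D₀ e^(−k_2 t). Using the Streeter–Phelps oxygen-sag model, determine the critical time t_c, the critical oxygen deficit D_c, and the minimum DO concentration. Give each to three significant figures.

With k_2/k_d = 3.784 and 1 − D₀(k_2−k_d)/(k_d L₀) = 0.9384,
t_c = ln(3.784 × 0.9384) / (1.54 − 0.407) = ln(3.551) / 1.133 = 1.267/1.133 = 1.118 d.
L(t_c) = L₀ e^(−k_d t_c) = 52.4 × 0.6343 = 33.24 mg/L, and at the critical point k_2 D_c = k_d L, so D_c = (0.407/1.54) × 33.24 = 8.785 mg/L.
Minimum DO = C_s − D_c = 11.1 − 8.785 = 2.315 mg/L.

t_c ≈ 1.12 d; D_c ≈ 8.78 mg/L; min DO ≈ 2.32 mg/L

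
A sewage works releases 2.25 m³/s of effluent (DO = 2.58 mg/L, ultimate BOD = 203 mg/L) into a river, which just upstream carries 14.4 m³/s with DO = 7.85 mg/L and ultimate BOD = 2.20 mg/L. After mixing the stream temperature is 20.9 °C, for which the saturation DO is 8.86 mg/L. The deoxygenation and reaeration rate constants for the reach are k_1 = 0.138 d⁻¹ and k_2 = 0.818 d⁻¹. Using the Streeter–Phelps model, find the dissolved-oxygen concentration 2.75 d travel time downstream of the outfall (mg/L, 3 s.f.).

Mixed DO = (14.4×7.85 + 2.25×2.58)/(14.4+2.25) = 118.8/16.65 = 7.138 mg/L.
Mixed L₀ = (14.4×2.20 + 2.25×203)/(16.65) = 488.4/16.65 = 29.34 mg/L.
Initial deficit D₀ = C_s − DO₀ = 8.86 − 7.138 = 1.722 mg/L.
D(2.75) = [0.138×29.34/(0.818−0.138)](e^(−0.138×2.75) − e^(−0.818×2.75)) + 1.722 e^(−0.818×2.75)
= 5.953 × (0.6842 − 0.1055) + 1.722 × 0.1055 = 3.627 mg/L.
DO = 8.86 − 3.627 = 5.233 mg/L.

DO ≈ 5.23 mg/L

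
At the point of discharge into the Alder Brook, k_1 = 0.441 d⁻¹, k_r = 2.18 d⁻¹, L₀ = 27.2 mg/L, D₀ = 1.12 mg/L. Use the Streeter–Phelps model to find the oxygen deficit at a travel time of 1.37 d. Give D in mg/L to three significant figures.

D ≈ 3.48 mg/L

k_1 L₀/(k_r−k_1) = 0.441×27.2/(2.18−0.441) = 12.00/1.739 = 6.898 mg/L.
e^(−k_1 t) = e^(−0.441×1.370) = 0.5465; e^(−k_r t) = e^(−2.18×1.370) = 0.05046.
D = 6.898 × (0.5465 − 0.05046) + 1.12 × 0.05046 = 3.422 + 0.05651 = 3.478 mg/L.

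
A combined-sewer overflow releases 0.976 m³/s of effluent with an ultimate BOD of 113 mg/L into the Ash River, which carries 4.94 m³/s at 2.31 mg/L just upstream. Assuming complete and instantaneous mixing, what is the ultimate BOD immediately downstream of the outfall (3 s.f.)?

20.6 mg/L

Flow-weighted mixing: C = (Q_r C_r + Q_w C_w)/(Q_r + Q_w)
= (4.94×2.31 + 0.976×113)/(4.94 + 0.976) = 121.7/5.916 = 20.57 mg/L.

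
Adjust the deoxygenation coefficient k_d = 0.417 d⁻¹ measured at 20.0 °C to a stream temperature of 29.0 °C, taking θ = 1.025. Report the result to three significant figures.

k_d(T₂) = k_d(T₁) · θ^(T₂−T₁) = 0.417 × 1.025^(29.0−20.0)
= 0.417 × 1.025^9.00 = 0.417 × 1.249 = 0.5208 d⁻¹.

k_d ≈ 0.521 d⁻¹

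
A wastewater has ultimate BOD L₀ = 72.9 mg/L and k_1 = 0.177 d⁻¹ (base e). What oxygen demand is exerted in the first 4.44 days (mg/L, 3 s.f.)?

y_t = L₀(1 − e^(−k_1 t)) = 72.9 × (1 − e^(−0.177×4.44))
= 72.9 × (1 − 0.4557) = 72.9 × 0.5443 = 39.68 mg/L.

y ≈ 39.7 mg/L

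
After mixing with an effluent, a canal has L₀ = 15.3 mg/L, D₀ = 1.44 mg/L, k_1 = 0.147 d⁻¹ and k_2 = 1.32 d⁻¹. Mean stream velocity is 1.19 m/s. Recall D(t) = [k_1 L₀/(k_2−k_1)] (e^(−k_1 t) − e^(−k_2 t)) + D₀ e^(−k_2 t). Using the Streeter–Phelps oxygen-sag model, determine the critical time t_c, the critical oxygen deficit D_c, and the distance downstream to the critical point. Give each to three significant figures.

t_c ≈ 0.686 d; D_c ≈ 1.54 mg/L; x_c ≈ 70.5 km

t_c = [1/(k_2−k_1)] ln[(k_2/k_1)(1 − D₀(k_2−k_1)/(k_1 L₀))]
= [1/(1.32−0.147)] ln[(1.32/0.147)(1 − 1.44×1.173/(0.147×15.3))]
= (1/1.173) ln[8.980 × 0.2490] = 0.8525 × ln(2.236) = 0.8525 × 0.8046 = 0.6859 d.
L(t_c) = L₀ e^(−k_1 t_c) = 15.3 × 0.9041 = 13.83 mg/L, and at the critical point k_2 D_c = k_1 L, so D_c = (0.147/1.32) × 13.83 = 1.540 mg/L.
x_c = v t_c = 1.19 m/s × 0.6859 d × 86400 s/d = 70520 m ≈ 70.5 km.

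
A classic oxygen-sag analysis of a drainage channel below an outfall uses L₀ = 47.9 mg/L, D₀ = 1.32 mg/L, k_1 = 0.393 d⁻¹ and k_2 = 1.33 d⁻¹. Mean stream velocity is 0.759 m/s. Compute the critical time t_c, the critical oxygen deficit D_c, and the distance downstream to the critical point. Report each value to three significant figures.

With k_2/k_1 = 3.384 and 1 − D₀(k_2−k_1)/(k_1 L₀) = 0.9343,
t_c = ln(3.384 × 0.9343) / (1.33 − 0.393) = ln(3.162) / 0.9370 = 1.151/0.9370 = 1.229 d.
L(t_c) = L₀ e^(−k_1 t_c) = 47.9 × 0.6170 = 29.56 mg/L, and at the critical point k_2 D_c = k_1 L, so D_c = (0.393/1.33) × 29.56 = 8.733 mg/L.
x_c = v t_c = 0.759 m/s × 1.229 d × 86400 s/d = 80570 m ≈ 80.6 km.

t_c ≈ 1.23 d; D_c ≈ 8.73 mg/L; x_c ≈ 80.6 km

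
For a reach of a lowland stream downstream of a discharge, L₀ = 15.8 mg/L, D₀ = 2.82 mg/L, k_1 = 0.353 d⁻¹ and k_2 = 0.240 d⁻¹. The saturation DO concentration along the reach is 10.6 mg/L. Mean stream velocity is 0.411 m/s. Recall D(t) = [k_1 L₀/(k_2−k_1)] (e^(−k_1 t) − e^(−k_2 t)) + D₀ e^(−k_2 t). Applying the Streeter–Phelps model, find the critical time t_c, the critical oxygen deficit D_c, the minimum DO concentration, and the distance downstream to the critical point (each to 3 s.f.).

With k_2/k_1 = 0.6799 and 1 − D₀(k_2−k_1)/(k_1 L₀) = 1.057,
t_c = ln(0.6799 × 1.057) / (0.240 − 0.353) = ln(0.7187) / -0.1130 = -0.3303/-0.1130 = 2.923 d.
L(t_c) = L₀ e^(−k_1 t_c) = 15.8 × 0.3564 = 5.631 mg/L, and at the critical point k_2 D_c = k_1 L, so D_c = (0.353/0.240) × 5.631 = 8.282 mg/L.
Minimum DO = C_s − D_c = 10.6 − 8.282 = 2.318 mg/L.
x_c = v t_c = 0.411 m/s × 2.923 d × 86400 s/d = 103800 m ≈ 104 km.

t_c ≈ 2.92 d; D_c ≈ 8.28 mg/L; min DO ≈ 2.32 mg/L; x_c ≈ 104 km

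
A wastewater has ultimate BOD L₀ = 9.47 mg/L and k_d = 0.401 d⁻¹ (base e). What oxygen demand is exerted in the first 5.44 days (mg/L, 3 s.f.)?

y ≈ 8.40 mg/L

y_t = L₀(1 − e^(−k_d t)) = 9.47 × (1 − e^(−0.401×5.44))
= 9.47 × (1 − 0.1129) = 9.47 × 0.8871 = 8.401 mg/L.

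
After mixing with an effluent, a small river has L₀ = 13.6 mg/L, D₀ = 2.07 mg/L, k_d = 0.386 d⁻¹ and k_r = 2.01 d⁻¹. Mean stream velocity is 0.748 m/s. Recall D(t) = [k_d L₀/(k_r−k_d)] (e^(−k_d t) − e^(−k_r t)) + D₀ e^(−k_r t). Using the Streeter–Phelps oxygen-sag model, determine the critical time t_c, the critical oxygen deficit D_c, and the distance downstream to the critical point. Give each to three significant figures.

At the critical point dD/dt = 0, so k_d L₀ e^(−k_d t) = k_r D. Substituting D(t) from the Streeter–Phelps equation and solving for t gives
t_c = ln[(k_r/k_d)(1 − D₀(k_r−k_d)/(k_d L₀))] / (k_r−k_d).
Here k_r−k_d = 1.624 d⁻¹ and 1 − D₀(k_r−k_d)/(k_d L₀) = 1 − 2.07×1.624/(0.386×13.6) = 0.3596, so
t_c = ln(5.207 × 0.3596) / 1.624 = 0.6274 / 1.624 = 0.3863 d.
L(t_c) = L₀ e^(−k_d t_c) = 13.6 × 0.8615 = 11.72 mg/L, and at the critical point k_r D_c = k_d L, so D_c = (0.386/2.01) × 11.72 = 2.250 mg/L.
x_c = v t_c = 0.748 m/s × 0.3863 d × 86400 s/d = 24970 m ≈ 25.0 km.

t_c ≈ 0.386 d; D_c ≈ 2.25 mg/L; x_c ≈ 25.0 km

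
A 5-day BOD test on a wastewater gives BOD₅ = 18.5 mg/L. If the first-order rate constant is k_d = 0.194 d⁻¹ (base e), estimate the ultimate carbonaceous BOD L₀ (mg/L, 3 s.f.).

BOD₅ = L₀(1 − e^(−5k_d)) ⇒ L₀ = BOD₅ / (1 − e^(−5×0.194))
= 18.5 / (1 − 0.3791) = 18.5 / 0.6209 = 29.79 mg/L.

L₀ ≈ 29.8 mg/L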